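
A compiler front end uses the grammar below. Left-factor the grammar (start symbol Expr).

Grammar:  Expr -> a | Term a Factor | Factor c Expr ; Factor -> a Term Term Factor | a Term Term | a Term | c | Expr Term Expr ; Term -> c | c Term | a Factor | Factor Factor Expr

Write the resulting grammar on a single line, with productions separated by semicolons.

Factor has alternatives sharing prefix 'a Term': factor to Factor → a Term Factor1 with Factor1 → Term Factor | Term | ε.
Term has alternatives sharing prefix 'c': factor to Term → c Term1 with Term1 → ε | Term.
Factor1 has alternatives sharing prefix 'Term': factor to Factor1 → Term Factor11 with Factor11 → Factor | ε.

Expr -> a | Term a Factor | Factor c Expr; Factor -> c | Expr Term Expr | a Term Factor1; Term -> a Factor | Factor Factor Expr | c Term1; Factor1 -> eps | Term Factor11; Term1 -> eps | Term; Factor11 -> Factor | eps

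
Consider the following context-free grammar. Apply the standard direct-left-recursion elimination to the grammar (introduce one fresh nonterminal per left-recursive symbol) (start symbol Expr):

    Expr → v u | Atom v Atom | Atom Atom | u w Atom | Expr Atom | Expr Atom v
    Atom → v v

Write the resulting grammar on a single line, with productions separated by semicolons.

Expr is directly left-recursive.
For Expr: α = {Atom, Atom v}, β = {v u, Atom v Atom, Atom Atom, u w Atom}. Rewrite as Expr → β Expr1 and Expr1 → α Expr1 | ε.

Expr → v u Expr1 | Atom v Atom Expr1 | Atom Atom Expr1 | u w Atom Expr1; Atom → v v; Expr1 → Atom Expr1 | Atom v Expr1 | ε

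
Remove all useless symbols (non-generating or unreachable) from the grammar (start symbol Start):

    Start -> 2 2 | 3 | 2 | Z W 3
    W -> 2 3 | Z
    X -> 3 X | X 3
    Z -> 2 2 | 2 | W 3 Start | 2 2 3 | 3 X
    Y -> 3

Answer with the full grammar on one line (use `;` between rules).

Start -> 2 2 | 3 | 2 | Z W 3; W -> 2 3 | Z; Z -> 2 2 | 2 | W 3 Start | 2 2 3

Generating nonterminals: {Start, W, Y, Z}.
Reachable from Start after that: {Start, W, Z}.
Removed useless symbols: {X, Y} and every production mentioning them.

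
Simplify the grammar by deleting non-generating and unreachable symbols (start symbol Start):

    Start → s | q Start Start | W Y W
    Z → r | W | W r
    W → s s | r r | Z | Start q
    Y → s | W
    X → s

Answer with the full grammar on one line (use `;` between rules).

Start → s | q Start Start | W Y W; Z → r | W | W r; W → s s | r r | Z | Start q; Y → s | W

Generating nonterminals: {Start, W, X, Y, Z}.
Reachable from Start after that: {Start, W, Y, Z}.
Removed useless symbols: {X} and every production mentioning them.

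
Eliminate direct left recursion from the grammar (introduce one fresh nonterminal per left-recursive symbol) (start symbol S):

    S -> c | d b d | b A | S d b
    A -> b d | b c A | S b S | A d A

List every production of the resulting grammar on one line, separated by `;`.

S -> c S' | d b d S' | b A S'; A -> b d A' | b c A A' | S b S A'; S' -> d b S' | ε; A' -> d A A' | ε

Left recursion appears on S, A.
For S: α = {d b}, β = {c, d b d, b A}. Rewrite as S → β S' and S' → α S' | ε.
For A: α = {d A}, β = {b d, b c A, S b S}. Rewrite as A → β A' and A' → α A' | ε.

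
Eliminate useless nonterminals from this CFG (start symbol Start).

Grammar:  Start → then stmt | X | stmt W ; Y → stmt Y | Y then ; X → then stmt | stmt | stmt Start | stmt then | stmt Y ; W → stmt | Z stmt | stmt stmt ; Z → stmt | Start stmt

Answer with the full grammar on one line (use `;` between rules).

Generating nonterminals: {Start, W, X, Z}.
Reachable from Start after that: {Start, W, X, Z}.
Removed useless symbols: {Y} and every production mentioning them.

Start → then stmt | X | stmt W; X → then stmt | stmt | stmt Start | stmt then; W → stmt | Z stmt | stmt stmt; Z → stmt | Start stmt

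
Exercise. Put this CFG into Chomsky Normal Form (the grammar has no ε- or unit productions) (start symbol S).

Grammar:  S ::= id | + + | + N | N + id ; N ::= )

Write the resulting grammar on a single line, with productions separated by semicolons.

Introduce a nonterminal for each terminal appearing in a rule of length ≥ 2: X1 → +, X2 → id.
Binarize each right-hand side of length ≥ 3 by chaining fresh nonterminals (Y1, Y2, …): affected rules were S → N X1 X2.

S ::= id | X1 X1 | X1 N | N Y1; N ::= ); X1 ::= +; X2 ::= id; Y1 ::= X1 X2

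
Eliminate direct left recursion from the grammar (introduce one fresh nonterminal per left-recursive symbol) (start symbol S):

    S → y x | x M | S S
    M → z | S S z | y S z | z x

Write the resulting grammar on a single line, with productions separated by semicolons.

S is directly left-recursive.
For S: α = {S}, β = {y x, x M}. Rewrite as S → β S' and S' → α S' | ε.

S → y x S' | x M S'; M → z | S S z | y S z | z x; S' → S S' | ε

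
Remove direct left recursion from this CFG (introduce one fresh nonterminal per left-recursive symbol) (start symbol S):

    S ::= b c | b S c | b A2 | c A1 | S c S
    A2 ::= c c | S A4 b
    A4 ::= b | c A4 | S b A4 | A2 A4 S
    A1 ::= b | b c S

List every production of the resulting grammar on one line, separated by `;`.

S ::= b c S' | b S c S' | b A2 S' | c A1 S'; A2 ::= c c | S A4 b; A4 ::= b | c A4 | S b A4 | A2 A4 S; A1 ::= b | b c S; S' ::= c S S' | epsilon

Left recursion appears on S.
For S: α = {c S}, β = {b c, b S c, b A2, c A1}. Rewrite as S → β S' and S' → α S' | ε.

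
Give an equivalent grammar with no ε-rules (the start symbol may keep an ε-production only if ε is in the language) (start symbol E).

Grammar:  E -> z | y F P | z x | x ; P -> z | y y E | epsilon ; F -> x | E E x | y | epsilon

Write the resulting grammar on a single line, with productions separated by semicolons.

E -> z | y F P | y F | y P | y | z x | x; P -> z | y y E; F -> x | E E x | y

Nullable nonterminals: {F, P}.
ε ∉ L(G), so no ε-production is kept.
For each production, add variants omitting each subset of nullable occurrences: E → y F P gives y F P | y F | y P | y.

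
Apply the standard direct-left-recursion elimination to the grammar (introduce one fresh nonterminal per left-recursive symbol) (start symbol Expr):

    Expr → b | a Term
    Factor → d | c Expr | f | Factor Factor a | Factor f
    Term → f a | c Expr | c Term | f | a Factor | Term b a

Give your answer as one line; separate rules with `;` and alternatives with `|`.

Expr → b | a Term; Factor → d Factor1 | c Expr Factor1 | f Factor1; Term → f a Term1 | c Expr Term1 | c Term Term1 | f Term1 | a Factor Term1; Factor1 → Factor a Factor1 | f Factor1 | epsilon; Term1 → b a Term1 | epsilon

Left recursion appears on Factor, Term.
For Factor: α = {Factor a, f}, β = {d, c Expr, f}. Rewrite as Factor → β Factor1 and Factor1 → α Factor1 | ε.
For Term: α = {b a}, β = {f a, c Expr, c Term, f, a Factor}. Rewrite as Term → β Term1 and Term1 → α Term1 | ε.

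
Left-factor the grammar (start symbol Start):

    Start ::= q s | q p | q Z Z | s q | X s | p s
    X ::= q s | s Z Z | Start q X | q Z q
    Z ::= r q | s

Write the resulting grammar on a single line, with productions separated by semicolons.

Start has alternatives sharing prefix 'q': factor to Start → q Start1 with Start1 → s | p | Z Z.
X has alternatives sharing prefix 'q': factor to X → q X1 with X1 → s | Z q.

Start ::= s q | X s | p s | q Start1; X ::= s Z Z | Start q X | q X1; Z ::= r q | s; Start1 ::= s | p | Z Z; X1 ::= s | Z q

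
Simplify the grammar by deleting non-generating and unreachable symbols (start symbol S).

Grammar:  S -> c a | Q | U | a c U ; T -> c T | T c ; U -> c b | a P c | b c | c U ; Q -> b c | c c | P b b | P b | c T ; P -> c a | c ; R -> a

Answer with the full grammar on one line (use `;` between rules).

S -> c a | Q | U | a c U; U -> c b | a P c | b c | c U; Q -> b c | c c | P b b | P b; P -> c a | c

Generating nonterminals: {P, Q, R, S, U}.
Reachable from S after that: {P, Q, S, U}.
Removed useless symbols: {R, T} and every production mentioning them.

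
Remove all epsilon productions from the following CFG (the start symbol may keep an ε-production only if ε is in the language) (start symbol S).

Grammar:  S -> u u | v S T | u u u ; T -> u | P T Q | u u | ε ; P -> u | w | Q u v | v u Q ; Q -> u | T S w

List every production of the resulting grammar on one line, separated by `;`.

S -> u u | v S T | v S | u u u; T -> u | P T Q | P Q | u u; P -> u | w | Q u v | v u Q; Q -> u | T S w | S w

Nullable set = {T}.
ε ∉ L(G), so no ε-production is kept.
Expand every rule over subsets of its nullable positions: S → v S T gives v S T | v S. T → P T Q gives P T Q | P Q. Q → T S w gives T S w | S w.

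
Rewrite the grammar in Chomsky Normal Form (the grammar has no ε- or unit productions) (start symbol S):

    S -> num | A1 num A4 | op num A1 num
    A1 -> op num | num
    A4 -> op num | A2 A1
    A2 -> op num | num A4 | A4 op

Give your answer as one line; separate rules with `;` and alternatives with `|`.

Introduce a nonterminal for each terminal appearing in a rule of length ≥ 2: X1 → num, X2 → op.
Binarize each right-hand side of length ≥ 3 by chaining fresh nonterminals (Y1, Y2, …): affected rules were S → A1 X1 A4; S → X2 X1 A1 X1.

S -> num | A1 Y1 | X2 Y2; A1 -> X2 X1 | num; A4 -> X2 X1 | A2 A1; A2 -> X2 X1 | X1 A4 | A4 X2; X1 -> num; X2 -> op; Y1 -> X1 A4; Y2 -> X1 Y3; Y3 -> A1 X1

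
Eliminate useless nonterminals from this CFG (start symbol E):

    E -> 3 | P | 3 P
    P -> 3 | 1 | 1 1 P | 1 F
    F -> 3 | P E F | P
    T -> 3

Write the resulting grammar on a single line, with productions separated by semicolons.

Generating nonterminals: {E, F, P, T}.
Reachable from E after that: {E, F, P}.
Removed useless symbols: {T} and every production mentioning them.

E -> 3 | P | 3 P; P -> 3 | 1 | 1 1 P | 1 F; F -> 3 | P E F | P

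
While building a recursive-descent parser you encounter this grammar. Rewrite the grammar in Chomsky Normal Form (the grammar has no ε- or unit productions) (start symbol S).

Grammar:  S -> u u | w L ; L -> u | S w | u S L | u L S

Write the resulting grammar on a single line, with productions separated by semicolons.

S -> X1 X1 | X2 L; L -> u | S X2 | X1 Y1 | X1 Y2; X1 -> u; X2 -> w; Y1 -> S L; Y2 -> L S

Introduce a nonterminal for each terminal appearing in a rule of length ≥ 2: X1 → u, X2 → w.
Binarize each right-hand side of length ≥ 3 by chaining fresh nonterminals (Y1, Y2, …): affected rules were L → X1 S L; L → X1 L S.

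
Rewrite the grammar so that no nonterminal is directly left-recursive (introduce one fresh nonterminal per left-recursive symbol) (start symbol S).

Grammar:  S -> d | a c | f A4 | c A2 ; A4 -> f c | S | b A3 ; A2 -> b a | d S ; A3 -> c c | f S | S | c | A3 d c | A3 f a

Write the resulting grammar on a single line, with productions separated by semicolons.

S -> d | a c | f A4 | c A2; A4 -> f c | S | b A3; A2 -> b a | d S; A3 -> c c A3' | f S A3' | S A3' | c A3'; A3' -> d c A3' | f a A3' | ε

Left recursion appears on A3.
For A3: α = {d c, f a}, β = {c c, f S, S, c}. Rewrite as A3 → β A3' and A3' → α A3' | ε.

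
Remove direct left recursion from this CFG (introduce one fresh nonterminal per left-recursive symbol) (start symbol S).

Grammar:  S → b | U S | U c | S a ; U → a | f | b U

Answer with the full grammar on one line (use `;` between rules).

S → b S' | U S S' | U c S'; U → a | f | b U; S' → a S' | ε

S is directly left-recursive.
For S: α = {a}, β = {b, U S, U c}. Rewrite as S → β S' and S' → α S' | ε.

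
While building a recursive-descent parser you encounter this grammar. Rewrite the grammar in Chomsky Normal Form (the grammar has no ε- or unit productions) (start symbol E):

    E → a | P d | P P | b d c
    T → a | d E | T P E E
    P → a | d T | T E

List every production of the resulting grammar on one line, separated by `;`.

E → a | P X1 | P P | X2 Y1; T → a | X1 E | T Y2; P → a | X1 T | T E; X1 → d; X2 → b; X3 → c; Y1 → X1 X3; Y2 → P Y3; Y3 → E E

Introduce a nonterminal for each terminal appearing in a rule of length ≥ 2: X1 → d, X2 → b, X3 → c.
Binarize each right-hand side of length ≥ 3 by chaining fresh nonterminals (Y1, Y2, …): affected rules were E → X2 X1 X3; T → T P E E.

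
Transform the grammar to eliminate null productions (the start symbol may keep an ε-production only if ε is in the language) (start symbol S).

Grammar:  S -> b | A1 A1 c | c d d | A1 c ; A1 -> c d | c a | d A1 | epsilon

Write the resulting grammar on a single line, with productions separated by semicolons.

S -> b | A1 A1 c | A1 c | c | c d d; A1 -> c d | c a | d A1 | d

The nullable symbols are {A1}.
ε ∉ L(G), so no ε-production is kept.
Expand every rule over subsets of its nullable positions: S → A1 A1 c gives A1 A1 c | A1 c | c. A1 → d A1 gives d A1 | d.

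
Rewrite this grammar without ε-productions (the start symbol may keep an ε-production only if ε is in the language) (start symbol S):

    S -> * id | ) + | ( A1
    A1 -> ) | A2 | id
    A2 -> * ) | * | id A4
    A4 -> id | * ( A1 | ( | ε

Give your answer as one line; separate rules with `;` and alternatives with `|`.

S -> * id | ) + | ( A1; A1 -> ) | A2 | id; A2 -> * ) | * | id A4 | id; A4 -> id | * ( A1 | (

The nullable symbols are {A4}.
ε ∉ L(G), so no ε-production is kept.
Expand every rule over subsets of its nullable positions: A2 → id A4 gives id A4 | id.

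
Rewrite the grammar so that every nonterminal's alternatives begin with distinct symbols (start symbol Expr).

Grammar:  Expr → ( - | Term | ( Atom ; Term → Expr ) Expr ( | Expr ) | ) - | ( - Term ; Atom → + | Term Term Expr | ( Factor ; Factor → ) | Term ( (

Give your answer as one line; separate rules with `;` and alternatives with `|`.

Expr has alternatives sharing prefix '(': factor to Expr → ( Expr1 with Expr1 → - | Atom.
Term has alternatives sharing prefix 'Expr )': factor to Term → Expr ) Term1 with Term1 → Expr ( | ε.

Expr → Term | ( Expr1; Term → ) - | ( - Term | Expr ) Term1; Atom → + | Term Term Expr | ( Factor; Factor → ) | Term ( (; Expr1 → - | Atom; Term1 → Expr ( | ε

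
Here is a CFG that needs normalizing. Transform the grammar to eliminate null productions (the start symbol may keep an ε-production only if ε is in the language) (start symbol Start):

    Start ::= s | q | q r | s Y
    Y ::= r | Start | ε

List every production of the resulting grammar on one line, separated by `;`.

Nullable set = {Y}.
ε ∉ L(G), so no ε-production is kept.

Start ::= s | q | q r | s Y; Y ::= r | Start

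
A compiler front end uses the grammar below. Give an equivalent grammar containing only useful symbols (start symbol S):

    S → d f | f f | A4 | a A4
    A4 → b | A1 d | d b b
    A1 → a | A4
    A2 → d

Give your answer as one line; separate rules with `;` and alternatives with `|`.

Generating nonterminals: {A1, A2, A4, S}.
Reachable from S after that: {A1, A4, S}.
Removed useless symbols: {A2} and every production mentioning them.

S → d f | f f | A4 | a A4; A4 → b | A1 d | d b b; A1 → a | A4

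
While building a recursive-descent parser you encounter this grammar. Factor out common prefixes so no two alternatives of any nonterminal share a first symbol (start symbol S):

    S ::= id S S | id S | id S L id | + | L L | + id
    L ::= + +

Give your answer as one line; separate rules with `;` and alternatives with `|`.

S has alternatives sharing prefix 'id S': factor to S → id S S' with S' → S | ε | L id.
S has alternatives sharing prefix '+': factor to S → + S'' with S'' → ε | id.

S ::= L L | id S S' | + S''; L ::= + +; S' ::= S | epsilon | L id; S'' ::= epsilon | id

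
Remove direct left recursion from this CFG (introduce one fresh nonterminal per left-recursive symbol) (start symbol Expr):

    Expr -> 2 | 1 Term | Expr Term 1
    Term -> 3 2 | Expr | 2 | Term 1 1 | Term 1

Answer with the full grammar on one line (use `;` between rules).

Expr -> 2 Expr1 | 1 Term Expr1; Term -> 3 2 Term1 | Expr Term1 | 2 Term1; Expr1 -> Term 1 Expr1 | ε; Term1 -> 1 1 Term1 | 1 Term1 | ε

Directly left-recursive nonterminals: Expr, Term.
For Expr: α = {Term 1}, β = {2, 1 Term}. Rewrite as Expr → β Expr1 and Expr1 → α Expr1 | ε.
For Term: α = {1 1, 1}, β = {3 2, Expr, 2}. Rewrite as Term → β Term1 and Term1 → α Term1 | ε.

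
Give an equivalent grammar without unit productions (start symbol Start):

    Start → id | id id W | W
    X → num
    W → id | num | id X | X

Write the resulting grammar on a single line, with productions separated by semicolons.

Start → id | id id W | num | id X; X → num; W → num | id | id X

Unit pairs: Start ⇒* {W, X}; W ⇒* {X}.
For every A with A ⇒* B via unit rules, add B's non-unit alternatives to A; then delete every rule of the form X → Y.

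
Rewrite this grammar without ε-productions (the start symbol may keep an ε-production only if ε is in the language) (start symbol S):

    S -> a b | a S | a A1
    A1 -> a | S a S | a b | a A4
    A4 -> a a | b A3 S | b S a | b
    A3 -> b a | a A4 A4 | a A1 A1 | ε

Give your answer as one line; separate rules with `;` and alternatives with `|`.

S -> a b | a S | a A1; A1 -> a | S a S | a b | a A4; A4 -> a a | b A3 S | b S | b S a | b; A3 -> b a | a A4 A4 | a A1 A1

Nullable nonterminals: {A3}.
ε ∉ L(G), so no ε-production is kept.
Expand every rule over subsets of its nullable positions: A4 → b A3 S gives b A3 S | b S.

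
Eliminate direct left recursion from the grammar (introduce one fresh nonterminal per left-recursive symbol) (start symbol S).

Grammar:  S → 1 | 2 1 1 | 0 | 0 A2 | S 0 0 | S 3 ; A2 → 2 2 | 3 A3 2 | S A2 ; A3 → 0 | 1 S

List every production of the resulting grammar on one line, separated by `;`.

S is directly left-recursive.
For S: α = {0 0, 3}, β = {1, 2 1 1, 0, 0 A2}. Rewrite as S → β S' and S' → α S' | ε.

S → 1 S' | 2 1 1 S' | 0 S' | 0 A2 S'; A2 → 2 2 | 3 A3 2 | S A2; A3 → 0 | 1 S; S' → 0 0 S' | 3 S' | ε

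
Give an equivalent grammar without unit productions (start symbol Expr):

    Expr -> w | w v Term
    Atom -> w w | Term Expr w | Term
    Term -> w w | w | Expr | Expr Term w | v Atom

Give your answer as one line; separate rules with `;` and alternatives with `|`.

Unit pairs: Atom ⇒* {Expr, Term}; Term ⇒* {Expr}.
For every A with A ⇒* B via unit rules, add B's non-unit alternatives to A; then delete every rule of the form X → Y.

Expr -> w | w v Term; Atom -> w w | w | Expr Term w | v Atom | Term Expr w | w v Term; Term -> w w | w | Expr Term w | v Atom | w v Term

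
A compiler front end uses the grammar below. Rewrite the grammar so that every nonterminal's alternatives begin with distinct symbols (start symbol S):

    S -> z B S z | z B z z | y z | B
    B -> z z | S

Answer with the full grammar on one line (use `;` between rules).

S has alternatives sharing prefix 'z B': factor to S → z B S' with S' → S z | z z.

S -> y z | B | z B S'; B -> z z | S; S' -> S z | z z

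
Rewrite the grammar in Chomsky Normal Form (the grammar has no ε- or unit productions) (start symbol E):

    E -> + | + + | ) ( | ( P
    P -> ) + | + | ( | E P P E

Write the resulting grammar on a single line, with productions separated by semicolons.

E -> + | X1 X1 | X2 X3 | X3 P; P -> X2 X1 | + | ( | E Y1; X1 -> +; X2 -> ); X3 -> (; Y1 -> P Y2; Y2 -> P E

Introduce a nonterminal for each terminal appearing in a rule of length ≥ 2: X1 → +, X2 → ), X3 → (.
Binarize each right-hand side of length ≥ 3 by chaining fresh nonterminals (Y1, Y2, …): affected rules were P → E P P E.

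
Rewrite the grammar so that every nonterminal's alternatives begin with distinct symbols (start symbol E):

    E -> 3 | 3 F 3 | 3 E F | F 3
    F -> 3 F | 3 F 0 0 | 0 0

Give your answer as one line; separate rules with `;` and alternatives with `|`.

E has alternatives sharing prefix '3': factor to E → 3 E' with E' → ε | F 3 | E F.
F has alternatives sharing prefix '3 F': factor to F → 3 F F' with F' → ε | 0 0.

E -> F 3 | 3 E'; F -> 0 0 | 3 F F'; E' -> ε | F 3 | E F; F' -> ε | 0 0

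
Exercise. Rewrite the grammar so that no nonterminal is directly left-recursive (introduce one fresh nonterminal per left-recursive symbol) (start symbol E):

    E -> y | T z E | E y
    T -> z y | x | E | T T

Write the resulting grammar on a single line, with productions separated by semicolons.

E -> y E' | T z E E'; T -> z y T' | x T' | E T'; E' -> y E' | ε; T' -> T T' | ε

Directly left-recursive nonterminals: E, T.
For E: α = {y}, β = {y, T z E}. Rewrite as E → β E' and E' → α E' | ε.
For T: α = {T}, β = {z y, x, E}. Rewrite as T → β T' and T' → α T' | ε.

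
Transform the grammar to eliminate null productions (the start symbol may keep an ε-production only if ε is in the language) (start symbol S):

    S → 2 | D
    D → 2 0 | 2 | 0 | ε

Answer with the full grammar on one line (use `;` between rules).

S → 2 | D | ε; D → 2 0 | 2 | 0

The nullable symbols are {D, S}.
ε ∈ L(G) since S is nullable, so keep S → ε.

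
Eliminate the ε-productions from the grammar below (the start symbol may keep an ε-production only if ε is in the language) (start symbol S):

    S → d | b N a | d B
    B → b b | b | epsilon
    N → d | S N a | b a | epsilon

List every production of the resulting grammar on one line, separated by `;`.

S → d | b N a | b a | d B; B → b b | b; N → d | S N a | S a | b a

Nullable nonterminals: {B, N}.
ε ∉ L(G), so no ε-production is kept.
Add the nullable-subset variants: S → b N a gives b N a | b a. N → S N a gives S N a | S a.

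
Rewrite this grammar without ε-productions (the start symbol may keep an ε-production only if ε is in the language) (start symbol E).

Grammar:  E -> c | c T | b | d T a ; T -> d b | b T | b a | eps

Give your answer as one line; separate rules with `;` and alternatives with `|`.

Nullable nonterminals: {T}.
ε ∉ L(G), so no ε-production is kept.
For each production, add variants omitting each subset of nullable occurrences: E → d T a gives d T a | d a. T → b T gives b T | b.

E -> c | c T | b | d T a | d a; T -> d b | b T | b | b a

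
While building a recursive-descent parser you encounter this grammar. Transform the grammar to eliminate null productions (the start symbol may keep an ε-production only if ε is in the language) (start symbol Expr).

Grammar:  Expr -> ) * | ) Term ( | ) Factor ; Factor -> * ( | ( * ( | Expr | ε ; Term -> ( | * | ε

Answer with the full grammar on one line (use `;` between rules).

Nullable nonterminals: {Factor, Term}.
ε ∉ L(G), so no ε-production is kept.
Expand every rule over subsets of its nullable positions: Expr → ) Term ( gives ) Term ( | ) (. Expr → ) Factor gives ) Factor | ).

Expr -> ) * | ) Term ( | ) ( | ) Factor | ); Factor -> * ( | ( * ( | Expr; Term -> ( | *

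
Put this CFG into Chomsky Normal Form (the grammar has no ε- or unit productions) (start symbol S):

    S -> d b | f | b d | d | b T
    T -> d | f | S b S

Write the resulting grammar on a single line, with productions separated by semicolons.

Introduce a nonterminal for each terminal appearing in a rule of length ≥ 2: X1 → d, X2 → b.
Binarize each right-hand side of length ≥ 3 by chaining fresh nonterminals (Y1, Y2, …): affected rules were T → S X2 S.

S -> X1 X2 | f | X2 X1 | d | X2 T; T -> d | f | S Y1; X1 -> d; X2 -> b; Y1 -> X2 S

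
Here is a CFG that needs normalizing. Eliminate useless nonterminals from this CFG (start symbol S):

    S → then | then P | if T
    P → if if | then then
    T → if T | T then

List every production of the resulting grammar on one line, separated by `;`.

S → then | then P; P → if if | then then

Generating nonterminals: {P, S}.
Reachable from S after that: {P, S}.
Removed useless symbols: {T} and every production mentioning them.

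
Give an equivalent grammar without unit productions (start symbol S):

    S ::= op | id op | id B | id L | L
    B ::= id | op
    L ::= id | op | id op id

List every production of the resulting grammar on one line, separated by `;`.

Unit pairs: S ⇒* {L}.
For every A with A ⇒* B via unit rules, add B's non-unit alternatives to A; then delete every rule of the form X → Y.

S ::= id | op | id op id | id op | id B | id L; B ::= id | op; L ::= id | op | id op id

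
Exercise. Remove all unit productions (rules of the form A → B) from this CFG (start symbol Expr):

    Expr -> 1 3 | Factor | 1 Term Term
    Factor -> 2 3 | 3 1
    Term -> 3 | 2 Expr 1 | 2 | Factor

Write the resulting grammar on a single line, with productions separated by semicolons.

Unit pairs: Expr ⇒* {Factor}; Term ⇒* {Factor}.
Replace each nonterminal's rules with the union of the non-unit rules of every nonterminal it unit-derives.

Expr -> 2 3 | 3 1 | 1 3 | 1 Term Term; Factor -> 2 3 | 3 1; Term -> 3 | 2 Expr 1 | 2 | 2 3 | 3 1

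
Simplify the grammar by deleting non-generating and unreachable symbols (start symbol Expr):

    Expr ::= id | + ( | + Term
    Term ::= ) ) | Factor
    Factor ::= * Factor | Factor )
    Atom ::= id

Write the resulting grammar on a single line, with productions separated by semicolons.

Expr ::= id | + ( | + Term; Term ::= ) )

Generating nonterminals: {Atom, Expr, Term}.
Reachable from Expr after that: {Expr, Term}.
Removed useless symbols: {Atom, Factor} and every production mentioning them.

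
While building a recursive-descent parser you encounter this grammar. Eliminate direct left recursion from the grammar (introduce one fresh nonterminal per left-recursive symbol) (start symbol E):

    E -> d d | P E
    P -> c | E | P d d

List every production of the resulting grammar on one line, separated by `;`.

Directly left-recursive nonterminal: P.
For P: α = {d d}, β = {c, E}. Rewrite as P → β P' and P' → α P' | ε.

E -> d d | P E; P -> c P' | E P'; P' -> d d P' | ε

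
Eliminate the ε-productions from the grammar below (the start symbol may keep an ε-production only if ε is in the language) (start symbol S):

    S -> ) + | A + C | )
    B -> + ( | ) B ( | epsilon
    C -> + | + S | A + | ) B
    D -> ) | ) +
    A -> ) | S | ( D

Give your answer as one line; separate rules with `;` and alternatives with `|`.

The nullable symbols are {B}.
ε ∉ L(G), so no ε-production is kept.
Add the nullable-subset variants: B → ) B ( gives ) B ( | ) (. C → ) B gives ) B | ).

S -> ) + | A + C | ); B -> + ( | ) B ( | ) (; C -> + | + S | A + | ) B | ); D -> ) | ) +; A -> ) | S | ( D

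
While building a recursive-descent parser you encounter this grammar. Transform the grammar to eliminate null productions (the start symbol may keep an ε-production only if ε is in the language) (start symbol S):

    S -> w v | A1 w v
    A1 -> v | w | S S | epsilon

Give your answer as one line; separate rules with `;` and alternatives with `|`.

S -> w v | A1 w v; A1 -> v | w | S S

Nullable set = {A1}.
ε ∉ L(G), so no ε-production is kept.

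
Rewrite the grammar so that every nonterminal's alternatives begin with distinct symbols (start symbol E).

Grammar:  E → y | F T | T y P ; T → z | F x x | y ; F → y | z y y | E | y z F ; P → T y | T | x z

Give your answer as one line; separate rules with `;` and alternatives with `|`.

E → y | F T | T y P; T → z | F x x | y; F → z y y | E | y F'; P → x z | T P'; F' → ε | z F; P' → y | ε

F has alternatives sharing prefix 'y': factor to F → y F' with F' → ε | z F.
P has alternatives sharing prefix 'T': factor to P → T P' with P' → y | ε.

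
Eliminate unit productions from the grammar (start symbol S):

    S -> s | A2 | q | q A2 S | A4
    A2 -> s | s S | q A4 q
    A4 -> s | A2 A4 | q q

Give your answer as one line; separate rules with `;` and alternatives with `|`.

Unit pairs: S ⇒* {A2, A4}.
For every A with A ⇒* B via unit rules, add B's non-unit alternatives to A; then delete every rule of the form X → Y.

S -> s | A2 A4 | q q | s S | q A4 q | q | q A2 S; A2 -> s | s S | q A4 q; A4 -> s | A2 A4 | q q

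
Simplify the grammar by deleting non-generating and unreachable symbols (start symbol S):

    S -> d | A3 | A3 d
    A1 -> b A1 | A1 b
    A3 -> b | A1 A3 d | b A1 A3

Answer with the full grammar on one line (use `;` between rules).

S -> d | A3 | A3 d; A3 -> b

Generating nonterminals: {A3, S}.
Reachable from S after that: {A3, S}.
Removed useless symbols: {A1} and every production mentioning them.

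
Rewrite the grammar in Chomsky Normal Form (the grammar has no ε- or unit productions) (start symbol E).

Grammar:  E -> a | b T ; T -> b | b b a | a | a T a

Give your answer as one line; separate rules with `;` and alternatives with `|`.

Introduce a nonterminal for each terminal appearing in a rule of length ≥ 2: X1 → b, X2 → a.
Binarize each right-hand side of length ≥ 3 by chaining fresh nonterminals (Y1, Y2, …): affected rules were T → X1 X1 X2; T → X2 T X2.

E -> a | X1 T; T -> b | X1 Y1 | a | X2 Y2; X1 -> b; X2 -> a; Y1 -> X1 X2; Y2 -> T X2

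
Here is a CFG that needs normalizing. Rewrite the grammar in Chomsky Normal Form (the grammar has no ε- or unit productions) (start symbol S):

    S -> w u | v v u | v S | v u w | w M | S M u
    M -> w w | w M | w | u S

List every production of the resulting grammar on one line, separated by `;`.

S -> X1 X2 | X3 Y1 | X3 S | X3 Y2 | X1 M | S Y3; M -> X1 X1 | X1 M | w | X2 S; X1 -> w; X2 -> u; X3 -> v; Y1 -> X3 X2; Y2 -> X2 X1; Y3 -> M X2

Introduce a nonterminal for each terminal appearing in a rule of length ≥ 2: X1 → w, X2 → u, X3 → v.
Binarize each right-hand side of length ≥ 3 by chaining fresh nonterminals (Y1, Y2, …): affected rules were S → X3 X3 X2; S → X3 X2 X1; S → S M X2.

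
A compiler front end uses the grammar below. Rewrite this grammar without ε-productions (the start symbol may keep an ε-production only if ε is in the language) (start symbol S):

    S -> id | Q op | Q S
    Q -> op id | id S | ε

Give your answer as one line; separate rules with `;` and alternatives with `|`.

S -> id | Q op | op | Q S; Q -> op id | id S

Nullable set = {Q}.
ε ∉ L(G), so no ε-production is kept.
Add the nullable-subset variants: S → Q op gives Q op | op.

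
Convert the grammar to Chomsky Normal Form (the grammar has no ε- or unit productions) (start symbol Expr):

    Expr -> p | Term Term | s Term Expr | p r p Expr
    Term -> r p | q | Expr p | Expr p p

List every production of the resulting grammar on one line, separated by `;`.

Expr -> p | Term Term | X1 Y1 | X2 Y2; Term -> X3 X2 | q | Expr X2 | Expr Y4; X1 -> s; X2 -> p; X3 -> r; Y1 -> Term Expr; Y2 -> X3 Y3; Y3 -> X2 Expr; Y4 -> X2 X2

Introduce a nonterminal for each terminal appearing in a rule of length ≥ 2: X1 → s, X2 → p, X3 → r.
Binarize each right-hand side of length ≥ 3 by chaining fresh nonterminals (Y1, Y2, …): affected rules were Expr → X1 Term Expr; Expr → X2 X3 X2 Expr; Term → Expr X2 X2.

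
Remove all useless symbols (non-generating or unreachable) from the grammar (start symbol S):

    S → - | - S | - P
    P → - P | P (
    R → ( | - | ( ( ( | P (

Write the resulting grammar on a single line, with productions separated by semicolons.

S → - | - S

Generating nonterminals: {R, S}.
Reachable from S after that: {S}.
Removed useless symbols: {P, R} and every production mentioning them.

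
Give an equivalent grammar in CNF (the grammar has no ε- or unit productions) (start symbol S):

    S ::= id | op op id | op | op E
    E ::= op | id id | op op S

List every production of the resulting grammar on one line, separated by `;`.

Introduce a nonterminal for each terminal appearing in a rule of length ≥ 2: X1 → op, X2 → id.
Binarize each right-hand side of length ≥ 3 by chaining fresh nonterminals (Y1, Y2, …): affected rules were S → X1 X1 X2; E → X1 X1 S.

S ::= id | X1 Y1 | op | X1 E; E ::= op | X2 X2 | X1 Y2; X1 ::= op; X2 ::= id; Y1 ::= X1 X2; Y2 ::= X1 S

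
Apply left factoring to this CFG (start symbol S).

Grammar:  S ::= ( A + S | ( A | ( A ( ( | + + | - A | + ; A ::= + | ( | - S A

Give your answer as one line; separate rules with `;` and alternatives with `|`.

S ::= - A | ( A S' | + S''; A ::= + | ( | - S A; S' ::= + S | ε | ( (; S'' ::= + | ε

S has alternatives sharing prefix '( A': factor to S → ( A S' with S' → + S | ε | ( (.
S has alternatives sharing prefix '+': factor to S → + S'' with S'' → + | ε.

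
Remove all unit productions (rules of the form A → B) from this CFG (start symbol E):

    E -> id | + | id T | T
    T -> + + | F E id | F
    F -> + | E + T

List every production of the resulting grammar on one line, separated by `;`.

Unit pairs: E ⇒* {F, T}; T ⇒* {F}.
For every A with A ⇒* B via unit rules, add B's non-unit alternatives to A; then delete every rule of the form X → Y.

E -> id | + | id T | E + T | + + | F E id; T -> + | E + T | + + | F E id; F -> + | E + T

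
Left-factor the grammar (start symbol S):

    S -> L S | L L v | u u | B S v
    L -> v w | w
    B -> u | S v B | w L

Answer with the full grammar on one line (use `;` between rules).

S -> u u | B S v | L S'; L -> v w | w; B -> u | S v B | w L; S' -> S | L v

S has alternatives sharing prefix 'L': factor to S → L S' with S' → S | L v.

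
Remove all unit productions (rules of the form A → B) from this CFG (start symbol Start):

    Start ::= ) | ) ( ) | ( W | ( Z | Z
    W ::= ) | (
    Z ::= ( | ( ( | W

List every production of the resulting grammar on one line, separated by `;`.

Start ::= ( | ( ( | ) | ) ( ) | ( W | ( Z; W ::= ) | (; Z ::= ( | ( ( | )

Unit pairs: Start ⇒* {W, Z}; Z ⇒* {W}.
For every A with A ⇒* B via unit rules, add B's non-unit alternatives to A; then delete every rule of the form X → Y.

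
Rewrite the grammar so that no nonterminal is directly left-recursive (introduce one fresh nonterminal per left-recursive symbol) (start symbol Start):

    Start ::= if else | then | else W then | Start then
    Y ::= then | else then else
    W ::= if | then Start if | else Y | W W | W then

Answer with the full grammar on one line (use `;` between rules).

Start ::= if else Start1 | then Start1 | else W then Start1; Y ::= then | else then else; W ::= if W1 | then Start if W1 | else Y W1; Start1 ::= then Start1 | ε; W1 ::= W W1 | then W1 | ε

Start, W are directly left-recursive.
For Start: α = {then}, β = {if else, then, else W then}. Rewrite as Start → β Start1 and Start1 → α Start1 | ε.
For W: α = {W, then}, β = {if, then Start if, else Y}. Rewrite as W → β W1 and W1 → α W1 | ε.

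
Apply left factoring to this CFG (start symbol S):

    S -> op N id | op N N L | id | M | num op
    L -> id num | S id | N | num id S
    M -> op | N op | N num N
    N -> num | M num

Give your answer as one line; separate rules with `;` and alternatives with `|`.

S has alternatives sharing prefix 'op N': factor to S → op N S' with S' → id | N L.
M has alternatives sharing prefix 'N': factor to M → N M' with M' → op | num N.

S -> id | M | num op | op N S'; L -> id num | S id | N | num id S; M -> op | N M'; N -> num | M num; S' -> id | N L; M' -> op | num N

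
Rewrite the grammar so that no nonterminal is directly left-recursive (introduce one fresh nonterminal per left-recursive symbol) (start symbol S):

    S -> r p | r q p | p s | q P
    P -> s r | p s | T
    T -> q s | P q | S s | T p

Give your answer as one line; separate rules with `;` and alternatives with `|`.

Left recursion appears on T.
For T: α = {p}, β = {q s, P q, S s}. Rewrite as T → β T' and T' → α T' | ε.

S -> r p | r q p | p s | q P; P -> s r | p s | T; T -> q s T' | P q T' | S s T'; T' -> p T' | ε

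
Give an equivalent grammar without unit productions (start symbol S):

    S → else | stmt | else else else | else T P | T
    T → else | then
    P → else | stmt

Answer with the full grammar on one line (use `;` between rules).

Unit pairs: S ⇒* {T}.
For every A with A ⇒* B via unit rules, add B's non-unit alternatives to A; then delete every rule of the form X → Y.

S → else | stmt | else else else | else T P | then; T → else | then; P → else | stmt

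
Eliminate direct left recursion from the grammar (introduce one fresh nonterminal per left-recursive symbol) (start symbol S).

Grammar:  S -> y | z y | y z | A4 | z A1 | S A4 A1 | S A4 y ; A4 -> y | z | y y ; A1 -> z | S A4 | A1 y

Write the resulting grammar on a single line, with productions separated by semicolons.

S, A1 are directly left-recursive.
For S: α = {A4 A1, A4 y}, β = {y, z y, y z, A4, z A1}. Rewrite as S → β S' and S' → α S' | ε.
For A1: α = {y}, β = {z, S A4}. Rewrite as A1 → β A1' and A1' → α A1' | ε.

S -> y S' | z y S' | y z S' | A4 S' | z A1 S'; A4 -> y | z | y y; A1 -> z A1' | S A4 A1'; S' -> A4 A1 S' | A4 y S' | ε; A1' -> y A1' | ε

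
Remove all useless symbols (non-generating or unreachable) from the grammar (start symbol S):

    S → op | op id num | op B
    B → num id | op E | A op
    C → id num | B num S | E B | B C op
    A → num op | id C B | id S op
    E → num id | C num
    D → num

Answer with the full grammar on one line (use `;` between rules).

Generating nonterminals: {A, B, C, D, E, S}.
Reachable from S after that: {A, B, C, E, S}.
Removed useless symbols: {D} and every production mentioning them.

S → op | op id num | op B; B → num id | op E | A op; C → id num | B num S | E B | B C op; A → num op | id C B | id S op; E → num id | C num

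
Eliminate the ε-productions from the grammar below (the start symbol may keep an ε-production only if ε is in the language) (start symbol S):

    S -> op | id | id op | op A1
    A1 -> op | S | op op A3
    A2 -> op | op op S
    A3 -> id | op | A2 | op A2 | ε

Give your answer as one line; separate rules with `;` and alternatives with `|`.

Nullable nonterminals: {A3}.
ε ∉ L(G), so no ε-production is kept.
Add the nullable-subset variants: A1 → op op A3 gives op op A3 | op op.

S -> op | id | id op | op A1; A1 -> op | S | op op A3 | op op; A2 -> op | op op S; A3 -> id | op | A2 | op A2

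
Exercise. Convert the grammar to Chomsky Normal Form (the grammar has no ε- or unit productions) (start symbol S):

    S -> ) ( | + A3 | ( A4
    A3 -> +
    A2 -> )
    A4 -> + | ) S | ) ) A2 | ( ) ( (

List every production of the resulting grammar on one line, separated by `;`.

S -> X1 X2 | X3 A3 | X2 A4; A3 -> +; A2 -> ); A4 -> + | X1 S | X1 Y1 | X2 Y2; X1 -> ); X2 -> (; X3 -> +; Y1 -> X1 A2; Y2 -> X1 Y3; Y3 -> X2 X2

Introduce a nonterminal for each terminal appearing in a rule of length ≥ 2: X1 → ), X2 → (, X3 → +.
Binarize each right-hand side of length ≥ 3 by chaining fresh nonterminals (Y1, Y2, …): affected rules were A4 → X1 X1 A2; A4 → X2 X1 X2 X2.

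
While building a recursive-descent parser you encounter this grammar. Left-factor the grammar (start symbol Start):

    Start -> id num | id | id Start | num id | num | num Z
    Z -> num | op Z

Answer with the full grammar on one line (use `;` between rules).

Start -> id Start1 | num Start2; Z -> num | op Z; Start1 -> num | ε | Start; Start2 -> id | ε | Z

Start has alternatives sharing prefix 'id': factor to Start → id Start1 with Start1 → num | ε | Start.
Start has alternatives sharing prefix 'num': factor to Start → num Start2 with Start2 → id | ε | Z.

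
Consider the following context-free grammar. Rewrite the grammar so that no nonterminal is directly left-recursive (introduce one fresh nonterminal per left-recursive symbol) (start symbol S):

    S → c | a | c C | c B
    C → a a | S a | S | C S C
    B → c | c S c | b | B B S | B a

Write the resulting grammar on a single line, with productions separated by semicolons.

S → c | a | c C | c B; C → a a C' | S a C' | S C'; B → c B' | c S c B' | b B'; C' → S C C' | ε; B' → B S B' | a B' | ε

Left recursion appears on C, B.
For C: α = {S C}, β = {a a, S a, S}. Rewrite as C → β C' and C' → α C' | ε.
For B: α = {B S, a}, β = {c, c S c, b}. Rewrite as B → β B' and B' → α B' | ε.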